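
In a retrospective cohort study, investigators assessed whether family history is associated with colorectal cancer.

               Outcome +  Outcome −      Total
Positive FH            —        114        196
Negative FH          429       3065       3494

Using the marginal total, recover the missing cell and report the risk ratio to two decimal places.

3.41

The missing cell is in the exposed row: 196 − 114 = 82.
So a = 82, b = 114, c = 429, d = 3065.
RR = [a/(a+b)] / [c/(c+d)] = (82/196) / (429/3494) = 0.41837/0.12278 = 3.40740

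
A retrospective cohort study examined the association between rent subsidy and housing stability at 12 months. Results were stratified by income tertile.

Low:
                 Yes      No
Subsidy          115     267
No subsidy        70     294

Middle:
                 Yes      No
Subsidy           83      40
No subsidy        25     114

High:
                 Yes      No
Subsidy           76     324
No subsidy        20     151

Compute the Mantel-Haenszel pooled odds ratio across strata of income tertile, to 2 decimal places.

2.52

OR_MH = Σ(aᵢdᵢ/nᵢ) / Σ(bᵢcᵢ/nᵢ), where nᵢ is the stratum total.
Stratum 1 (Low): n = 746; a·d/n = 115·294/746 = 45.3217; b·c/n = 267·70/746 = 25.0536
Stratum 2 (Middle): n = 262; a·d/n = 83·114/262 = 36.1145; b·c/n = 40·25/262 = 3.8168
Stratum 3 (High): n = 571; a·d/n = 76·151/571 = 20.0981; b·c/n = 324·20/571 = 11.3485
OR_MH = (45.3217 + 36.1145 + 20.0981) / (25.0536 + 3.8168 + 11.3485) = 101.5343 / 40.2189 = 2.52454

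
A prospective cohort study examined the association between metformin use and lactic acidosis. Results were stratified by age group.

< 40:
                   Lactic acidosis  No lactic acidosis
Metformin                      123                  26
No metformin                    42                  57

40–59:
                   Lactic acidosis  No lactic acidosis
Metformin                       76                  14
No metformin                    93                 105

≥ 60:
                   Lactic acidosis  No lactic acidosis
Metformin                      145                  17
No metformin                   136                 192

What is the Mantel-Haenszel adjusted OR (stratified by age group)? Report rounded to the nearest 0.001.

OR_MH = Σ(aᵢdᵢ/nᵢ) / Σ(bᵢcᵢ/nᵢ), where nᵢ is the stratum total.
Stratum 1 (< 40): n = 248; a·d/n = 123·57/248 = 28.2702; b·c/n = 26·42/248 = 4.4032
Stratum 2 (40–59): n = 288; a·d/n = 76·105/288 = 27.7083; b·c/n = 14·93/288 = 4.5208
Stratum 3 (≥ 60): n = 490; a·d/n = 145·192/490 = 56.8163; b·c/n = 17·136/490 = 4.7184
OR_MH = (28.2702 + 27.7083 + 56.8163) / (4.4032 + 4.5208 + 4.7184) = 112.7948 / 13.6424 = 8.26794

8.268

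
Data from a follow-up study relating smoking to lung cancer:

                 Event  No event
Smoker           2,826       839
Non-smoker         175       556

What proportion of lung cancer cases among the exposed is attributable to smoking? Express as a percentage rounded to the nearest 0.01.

68.95

Cells: a = 2826, b = 839, c = 175, d = 556.
Risk in exposed = 2826/3665 = 0.77108; risk in unexposed = 175/731 = 0.23940.
RR = 0.77108/0.23940 = 3.22090
AR% = (RR − 1)/RR × 100 = (3.22090 − 1)/3.22090 × 100 = 68.9528%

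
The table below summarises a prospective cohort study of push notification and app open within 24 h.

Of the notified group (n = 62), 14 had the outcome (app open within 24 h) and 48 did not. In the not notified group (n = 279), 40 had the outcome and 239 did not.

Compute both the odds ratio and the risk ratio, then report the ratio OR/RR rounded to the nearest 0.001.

1.106

From the description: a = 14, b = 48, c = 40, d = 239.
OR = (14·239)/(48·40) = 3346/1920 = 1.74271
Risk in exposed = 14/62 = 0.22581; risk in unexposed = 40/279 = 0.14337; RR = 1.57500
OR/RR = 1.74271 / 1.57500 = 1.10648
The outcome is not rare, so the OR lies further from 1 than the RR.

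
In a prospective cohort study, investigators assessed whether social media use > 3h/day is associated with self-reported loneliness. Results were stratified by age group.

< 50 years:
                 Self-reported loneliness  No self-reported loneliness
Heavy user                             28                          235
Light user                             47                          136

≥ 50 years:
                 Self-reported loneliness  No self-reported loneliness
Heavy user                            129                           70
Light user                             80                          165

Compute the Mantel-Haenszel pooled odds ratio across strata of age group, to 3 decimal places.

1.511

OR_MH = Σ(aᵢdᵢ/nᵢ) / Σ(bᵢcᵢ/nᵢ), where nᵢ is the stratum total.
Stratum 1 (< 50 years): n = 446; a·d/n = 28·136/446 = 8.5381; b·c/n = 235·47/446 = 24.7646
Stratum 2 (≥ 50 years): n = 444; a·d/n = 129·165/444 = 47.9392; b·c/n = 70·80/444 = 12.6126
OR_MH = (8.5381 + 47.9392) / (24.7646 + 12.6126) = 56.4773 / 37.3772 = 1.51101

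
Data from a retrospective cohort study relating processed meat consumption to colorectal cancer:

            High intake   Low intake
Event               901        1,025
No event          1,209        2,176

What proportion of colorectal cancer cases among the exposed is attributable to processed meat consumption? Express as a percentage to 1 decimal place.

25.0

Reading the table with exposure as columns: a = 901 (High intake, case), b = 1209 (High intake, non-case), c = 1025 (Low intake, case), d = 2176.
Risk in exposed = 901/2110 = 0.42701; risk in unexposed = 1025/3201 = 0.32021.
RR = 0.42701/0.32021 = 1.33353
AR% = (RR − 1)/RR × 100 = (1.33353 − 1)/1.33353 × 100 = 25.0113%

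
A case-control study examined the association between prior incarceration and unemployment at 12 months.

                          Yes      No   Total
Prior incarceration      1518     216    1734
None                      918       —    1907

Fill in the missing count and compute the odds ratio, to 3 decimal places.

The missing cell is in the unexposed row: 1907 − 918 = 989.
So a = 1518, b = 216, c = 918, d = 989.
OR = (a·d)/(b·c) = (1518 × 989) / (216 × 918) = 1501302 / 198288 = 7.57132

7.571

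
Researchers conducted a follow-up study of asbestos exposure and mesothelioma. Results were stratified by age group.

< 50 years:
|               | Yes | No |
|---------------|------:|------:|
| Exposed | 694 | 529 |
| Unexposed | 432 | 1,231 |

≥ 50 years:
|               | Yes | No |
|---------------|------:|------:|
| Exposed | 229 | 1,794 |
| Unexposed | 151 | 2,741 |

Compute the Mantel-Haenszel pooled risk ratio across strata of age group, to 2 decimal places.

RR_MH = Σ(aᵢ·n₀ᵢ/nᵢ) / Σ(cᵢ·n₁ᵢ/nᵢ), with n₁ᵢ = aᵢ+bᵢ (exposed), n₀ᵢ = cᵢ+dᵢ (unexposed), nᵢ = n₁ᵢ+n₀ᵢ.
Stratum 1 (< 50 years): n₁ = 1223, n₀ = 1663, n = 2886; a·n₀/n = 694·1663/2886 = 399.9037; c·n₁/n = 432·1223/2886 = 183.0686
Stratum 2 (≥ 50 years): n₁ = 2023, n₀ = 2892, n = 4915; a·n₀/n = 229·2892/4915 = 134.7443; c·n₁/n = 151·2023/4915 = 62.1512
RR_MH = (399.9037 + 134.7443) / (183.0686 + 62.1512) = 534.6479 / 245.2198 = 2.18028

2.18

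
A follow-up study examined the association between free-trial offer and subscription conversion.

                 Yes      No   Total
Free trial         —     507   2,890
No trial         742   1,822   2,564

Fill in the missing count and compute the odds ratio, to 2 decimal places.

11.54

The missing cell is in the exposed row: 2890 − 507 = 2383.
So a = 2383, b = 507, c = 742, d = 1822.
OR = (a·d)/(b·c) = (2383 × 1822) / (507 × 742) = 4341826 / 376194 = 11.54145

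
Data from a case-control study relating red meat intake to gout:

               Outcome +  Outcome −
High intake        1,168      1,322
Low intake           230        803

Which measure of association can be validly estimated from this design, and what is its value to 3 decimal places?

3.085

Cells: a = 1168, b = 1322, c = 230, d = 803.
This is a case-control study: participants were sampled on outcome status, so risks in the source population cannot be estimated directly — relative risk is not valid here. The odds ratio is the appropriate measure.
OR = (a·d)/(b·c) = (1168 × 803) / (1322 × 230) = 937904 / 304060 = 3.08460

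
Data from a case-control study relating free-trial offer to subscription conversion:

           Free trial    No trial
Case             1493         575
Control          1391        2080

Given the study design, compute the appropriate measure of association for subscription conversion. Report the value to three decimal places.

Reading the table with exposure as columns: a = 1493 (Free trial, case), b = 1391 (Free trial, non-case), c = 575 (No trial, case), d = 2080.
This is a case-control study: participants were sampled on outcome status, so risks in the source population cannot be estimated directly — relative risk is not valid here. The odds ratio is the appropriate measure.
OR = (a·d)/(b·c) = (1493 × 2080) / (1391 × 575) = 3105440 / 799825 = 3.88265

3.883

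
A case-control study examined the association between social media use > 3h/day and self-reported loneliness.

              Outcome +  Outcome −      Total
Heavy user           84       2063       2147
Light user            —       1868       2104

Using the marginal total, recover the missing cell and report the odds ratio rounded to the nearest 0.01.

0.32

The missing cell is in the unexposed row: 2104 − 1868 = 236.
So a = 84, b = 2063, c = 236, d = 1868.
OR = (a·d)/(b·c) = (84 × 1868) / (2063 × 236) = 156912 / 486868 = 0.32229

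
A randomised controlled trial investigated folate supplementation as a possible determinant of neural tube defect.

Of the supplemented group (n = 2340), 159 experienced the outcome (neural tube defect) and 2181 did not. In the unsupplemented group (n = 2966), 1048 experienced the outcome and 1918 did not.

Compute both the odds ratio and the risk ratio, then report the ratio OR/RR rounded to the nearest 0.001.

0.694

From the description: a = 159, b = 2181, c = 1048, d = 1918.
OR = (159·1918)/(2181·1048) = 304962/2285688 = 0.13342
Risk in exposed = 159/2340 = 0.06795; risk in unexposed = 1048/2966 = 0.35334; RR = 0.19231
OR/RR = 0.13342 / 0.19231 = 0.69381
The outcome is not rare, so the OR lies further from 1 than the RR.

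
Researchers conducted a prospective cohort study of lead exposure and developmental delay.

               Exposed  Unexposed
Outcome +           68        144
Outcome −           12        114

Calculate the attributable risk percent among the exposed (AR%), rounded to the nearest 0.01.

Reading the table with exposure as columns: a = 68 (Exposed, case), b = 12 (Exposed, non-case), c = 144 (Unexposed, case), d = 114.
Risk in exposed = 68/80 = 0.85000; risk in unexposed = 144/258 = 0.55814.
RR = 0.85000/0.55814 = 1.52292
AR% = (RR − 1)/RR × 100 = (1.52292 − 1)/1.52292 × 100 = 34.3365%

34.34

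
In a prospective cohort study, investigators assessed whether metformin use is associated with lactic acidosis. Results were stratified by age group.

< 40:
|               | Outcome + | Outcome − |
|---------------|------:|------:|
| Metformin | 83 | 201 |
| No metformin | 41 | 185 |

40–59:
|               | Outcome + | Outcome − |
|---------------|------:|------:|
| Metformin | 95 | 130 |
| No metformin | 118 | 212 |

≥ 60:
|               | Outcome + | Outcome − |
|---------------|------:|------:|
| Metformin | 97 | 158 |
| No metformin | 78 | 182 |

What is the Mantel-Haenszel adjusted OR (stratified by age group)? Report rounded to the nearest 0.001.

1.486

OR_MH = Σ(aᵢdᵢ/nᵢ) / Σ(bᵢcᵢ/nᵢ), where nᵢ is the stratum total.
Stratum 1 (< 40): n = 510; a·d/n = 83·185/510 = 30.1078; b·c/n = 201·41/510 = 16.1588
Stratum 2 (40–59): n = 555; a·d/n = 95·212/555 = 36.2883; b·c/n = 130·118/555 = 27.6396
Stratum 3 (≥ 60): n = 515; a·d/n = 97·182/515 = 34.2796; b·c/n = 158·78/515 = 23.9301
OR_MH = (30.1078 + 36.2883 + 34.2796) / (16.1588 + 27.6396 + 23.9301) = 100.6757 / 67.7286 = 1.48646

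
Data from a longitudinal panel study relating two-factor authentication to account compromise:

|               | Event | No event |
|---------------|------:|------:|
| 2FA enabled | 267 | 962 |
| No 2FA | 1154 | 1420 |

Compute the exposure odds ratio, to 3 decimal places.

Cells: a = 267, b = 962, c = 1154, d = 1420.
OR = (a·d)/(b·c) = (267 × 1420) / (962 × 1154) = 379140 / 1110148 = 0.34152
Exposure is associated with lower odds of account compromise (OR = 0.34 < 1).

0.342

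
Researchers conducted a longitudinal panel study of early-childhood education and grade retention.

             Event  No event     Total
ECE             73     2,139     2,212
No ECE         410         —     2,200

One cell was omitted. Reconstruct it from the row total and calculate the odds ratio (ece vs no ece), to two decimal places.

0.15

The missing cell is in the unexposed row: 2200 − 410 = 1790.
So a = 73, b = 2139, c = 410, d = 1790.
OR = (a·d)/(b·c) = (73 × 1790) / (2139 × 410) = 130670 / 876990 = 0.14900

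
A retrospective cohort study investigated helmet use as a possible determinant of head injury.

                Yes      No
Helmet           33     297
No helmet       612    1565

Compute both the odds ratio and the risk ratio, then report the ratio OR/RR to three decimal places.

0.799

Cells: a = 33, b = 297, c = 612, d = 1565.
OR = (33·1565)/(297·612) = 51645/181764 = 0.28413
Risk in exposed = 33/330 = 0.10000; risk in unexposed = 612/2177 = 0.28112; RR = 0.35572
OR/RR = 0.28413 / 0.35572 = 0.79875
The outcome is not rare, so the OR lies further from 1 than the RR.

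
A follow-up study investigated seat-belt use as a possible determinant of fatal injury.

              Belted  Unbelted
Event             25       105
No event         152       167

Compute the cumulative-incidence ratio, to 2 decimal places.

Reading the table with exposure as columns: a = 25 (Belted, case), b = 152 (Belted, non-case), c = 105 (Unbelted, case), d = 167.
Risk in exposed = 25/177 = 0.14124; risk in unexposed = 105/272 = 0.38603.
RR = 0.14124 / 0.38603 = 0.36589
The risk is 63% lower among the exposed than among the unexposed.

0.37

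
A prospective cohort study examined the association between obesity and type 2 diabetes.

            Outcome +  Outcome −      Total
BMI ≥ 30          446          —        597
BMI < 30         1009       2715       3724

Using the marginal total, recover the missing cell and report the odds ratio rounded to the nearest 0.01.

The missing cell is in the exposed row: 597 − 446 = 151.
So a = 446, b = 151, c = 1009, d = 2715.
OR = (a·d)/(b·c) = (446 × 2715) / (151 × 1009) = 1210890 / 152359 = 7.94761

7.95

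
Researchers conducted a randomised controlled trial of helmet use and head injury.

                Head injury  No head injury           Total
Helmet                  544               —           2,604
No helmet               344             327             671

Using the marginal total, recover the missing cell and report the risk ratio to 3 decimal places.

0.407

The missing cell is in the exposed row: 2604 − 544 = 2060.
So a = 544, b = 2060, c = 344, d = 327.
RR = [a/(a+b)] / [c/(c+d)] = (544/2604) / (344/671) = 0.20891/0.51267 = 0.40749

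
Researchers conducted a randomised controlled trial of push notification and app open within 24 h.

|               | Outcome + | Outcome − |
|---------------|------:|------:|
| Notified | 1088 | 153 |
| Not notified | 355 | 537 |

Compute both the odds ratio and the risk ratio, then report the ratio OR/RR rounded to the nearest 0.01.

Cells: a = 1088, b = 153, c = 355, d = 537.
OR = (1088·537)/(153·355) = 584256/54315 = 10.75681
Risk in exposed = 1088/1241 = 0.87671; risk in unexposed = 355/892 = 0.39798; RR = 2.20289
OR/RR = 10.75681 / 2.20289 = 4.88303
The outcome is not rare, so the OR lies further from 1 than the RR.

4.88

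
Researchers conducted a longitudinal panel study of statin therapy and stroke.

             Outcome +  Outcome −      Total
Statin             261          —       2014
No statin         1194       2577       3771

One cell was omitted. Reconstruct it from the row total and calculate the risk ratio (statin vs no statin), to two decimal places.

The missing cell is in the exposed row: 2014 − 261 = 1753.
So a = 261, b = 1753, c = 1194, d = 2577.
RR = [a/(a+b)] / [c/(c+d)] = (261/2014) / (1194/3771) = 0.12959/0.31663 = 0.40929

0.41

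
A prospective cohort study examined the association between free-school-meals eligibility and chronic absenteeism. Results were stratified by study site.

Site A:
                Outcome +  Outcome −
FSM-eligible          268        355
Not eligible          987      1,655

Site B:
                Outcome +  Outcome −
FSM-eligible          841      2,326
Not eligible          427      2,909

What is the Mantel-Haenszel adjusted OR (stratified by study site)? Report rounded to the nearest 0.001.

1.969

OR_MH = Σ(aᵢdᵢ/nᵢ) / Σ(bᵢcᵢ/nᵢ), where nᵢ is the stratum total.
Stratum 1 (Site A): n = 3265; a·d/n = 268·1655/3265 = 135.8469; b·c/n = 355·987/3265 = 107.3155
Stratum 2 (Site B): n = 6503; a·d/n = 841·2909/6503 = 376.2062; b·c/n = 2326·427/6503 = 152.7298
OR_MH = (135.8469 + 376.2062) / (107.3155 + 152.7298) = 512.0531 / 260.0453 = 1.96909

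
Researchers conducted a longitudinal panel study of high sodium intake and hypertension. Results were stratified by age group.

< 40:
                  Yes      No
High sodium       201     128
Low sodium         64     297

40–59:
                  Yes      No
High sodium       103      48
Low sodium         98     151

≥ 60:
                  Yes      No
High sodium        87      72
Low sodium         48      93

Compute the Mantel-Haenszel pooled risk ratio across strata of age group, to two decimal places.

RR_MH = Σ(aᵢ·n₀ᵢ/nᵢ) / Σ(cᵢ·n₁ᵢ/nᵢ), with n₁ᵢ = aᵢ+bᵢ (exposed), n₀ᵢ = cᵢ+dᵢ (unexposed), nᵢ = n₁ᵢ+n₀ᵢ.
Stratum 1 (< 40): n₁ = 329, n₀ = 361, n = 690; a·n₀/n = 201·361/690 = 105.1609; c·n₁/n = 64·329/690 = 30.5159
Stratum 2 (40–59): n₁ = 151, n₀ = 249, n = 400; a·n₀/n = 103·249/400 = 64.1175; c·n₁/n = 98·151/400 = 36.9950
Stratum 3 (≥ 60): n₁ = 159, n₀ = 141, n = 300; a·n₀/n = 87·141/300 = 40.8900; c·n₁/n = 48·159/300 = 25.4400
RR_MH = (105.1609 + 64.1175 + 40.8900) / (30.5159 + 36.9950 + 25.4400) = 210.1684 / 92.9509 = 2.26107

2.26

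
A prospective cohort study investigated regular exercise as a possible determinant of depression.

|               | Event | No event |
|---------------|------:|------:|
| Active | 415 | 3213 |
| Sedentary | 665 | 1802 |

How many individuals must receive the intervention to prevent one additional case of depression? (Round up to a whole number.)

Risk in treated group = 415/3628 = 0.11439; risk in control = 665/2467 = 0.26956.
Absolute risk reduction = 0.26956 − 0.11439 = 0.15517
NNT = 1 / ARR = 1 / 0.15517 = 6.445 → round up → 7

7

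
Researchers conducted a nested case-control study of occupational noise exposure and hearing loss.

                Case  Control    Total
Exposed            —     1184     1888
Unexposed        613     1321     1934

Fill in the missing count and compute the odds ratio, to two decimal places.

1.28

The missing cell is in the exposed row: 1888 − 1184 = 704.
So a = 704, b = 1184, c = 613, d = 1321.
OR = (a·d)/(b·c) = (704 × 1321) / (1184 × 613) = 929984 / 725792 = 1.28134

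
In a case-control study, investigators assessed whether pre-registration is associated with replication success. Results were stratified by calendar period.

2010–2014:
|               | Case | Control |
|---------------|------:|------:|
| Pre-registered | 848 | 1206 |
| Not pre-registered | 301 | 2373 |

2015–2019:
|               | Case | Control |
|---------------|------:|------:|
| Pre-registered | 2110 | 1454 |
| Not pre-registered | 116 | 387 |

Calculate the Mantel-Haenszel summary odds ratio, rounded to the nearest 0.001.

OR_MH = Σ(aᵢdᵢ/nᵢ) / Σ(bᵢcᵢ/nᵢ), where nᵢ is the stratum total.
Stratum 1 (2010–2014): n = 4728; a·d/n = 848·2373/4728 = 425.6142; b·c/n = 1206·301/4728 = 76.7779
Stratum 2 (2015–2019): n = 4067; a·d/n = 2110·387/4067 = 200.7794; b·c/n = 1454·116/4067 = 41.4714
OR_MH = (425.6142 + 200.7794) / (76.7779 + 41.4714) = 626.3937 / 118.2493 = 5.29723

5.297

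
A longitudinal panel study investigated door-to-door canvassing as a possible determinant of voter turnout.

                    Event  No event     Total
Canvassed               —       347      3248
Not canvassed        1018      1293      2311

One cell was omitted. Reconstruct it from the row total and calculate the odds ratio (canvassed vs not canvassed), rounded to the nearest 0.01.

10.62

The missing cell is in the exposed row: 3248 − 347 = 2901.
So a = 2901, b = 347, c = 1018, d = 1293.
OR = (a·d)/(b·c) = (2901 × 1293) / (347 × 1018) = 3750993 / 353246 = 10.61864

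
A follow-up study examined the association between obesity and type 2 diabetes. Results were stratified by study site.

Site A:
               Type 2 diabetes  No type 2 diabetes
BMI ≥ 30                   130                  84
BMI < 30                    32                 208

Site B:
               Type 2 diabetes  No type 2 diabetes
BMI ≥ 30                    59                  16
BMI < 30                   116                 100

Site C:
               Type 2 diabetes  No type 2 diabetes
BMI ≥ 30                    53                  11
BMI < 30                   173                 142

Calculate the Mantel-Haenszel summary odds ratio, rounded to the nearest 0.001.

5.756

OR_MH = Σ(aᵢdᵢ/nᵢ) / Σ(bᵢcᵢ/nᵢ), where nᵢ is the stratum total.
Stratum 1 (Site A): n = 454; a·d/n = 130·208/454 = 59.5595; b·c/n = 84·32/454 = 5.9207
Stratum 2 (Site B): n = 291; a·d/n = 59·100/291 = 20.2749; b·c/n = 16·116/291 = 6.3780
Stratum 3 (Site C): n = 379; a·d/n = 53·142/379 = 19.8575; b·c/n = 11·173/379 = 5.0211
OR_MH = (59.5595 + 20.2749 + 19.8575) / (5.9207 + 6.3780 + 5.0211) = 99.6919 / 17.3198 = 5.75594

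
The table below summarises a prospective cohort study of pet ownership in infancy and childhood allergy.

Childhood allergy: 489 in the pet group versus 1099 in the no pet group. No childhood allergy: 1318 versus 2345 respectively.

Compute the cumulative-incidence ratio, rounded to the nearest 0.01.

From the description: a = 489, b = 1318, c = 1099, d = 2345.
Risk in exposed = 489/1807 = 0.27061; risk in unexposed = 1099/3444 = 0.31911.
RR = 0.27061 / 0.31911 = 0.84804
The risk is 15% lower among the exposed than among the unexposed.

0.85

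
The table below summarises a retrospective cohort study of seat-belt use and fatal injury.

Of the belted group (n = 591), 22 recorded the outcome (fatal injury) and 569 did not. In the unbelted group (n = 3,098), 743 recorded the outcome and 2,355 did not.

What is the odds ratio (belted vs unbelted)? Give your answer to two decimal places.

0.12

From the description: a = 22, b = 569, c = 743, d = 2355.
OR = (a·d)/(b·c) = (22 × 2355) / (569 × 743) = 51810 / 422767 = 0.12255
Exposure is associated with lower odds of fatal injury (OR = 0.12 < 1).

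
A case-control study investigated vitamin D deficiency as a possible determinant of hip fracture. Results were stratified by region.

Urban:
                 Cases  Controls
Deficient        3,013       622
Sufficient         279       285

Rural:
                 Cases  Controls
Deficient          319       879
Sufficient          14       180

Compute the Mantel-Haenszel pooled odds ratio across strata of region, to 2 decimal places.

OR_MH = Σ(aᵢdᵢ/nᵢ) / Σ(bᵢcᵢ/nᵢ), where nᵢ is the stratum total.
Stratum 1 (Urban): n = 4199; a·d/n = 3013·285/4199 = 204.5023; b·c/n = 622·279/4199 = 41.3284
Stratum 2 (Rural): n = 1392; a·d/n = 319·180/1392 = 41.2500; b·c/n = 879·14/1392 = 8.8405
OR_MH = (204.5023 + 41.2500) / (41.3284 + 8.8405) = 245.7523 / 50.1689 = 4.89850

4.90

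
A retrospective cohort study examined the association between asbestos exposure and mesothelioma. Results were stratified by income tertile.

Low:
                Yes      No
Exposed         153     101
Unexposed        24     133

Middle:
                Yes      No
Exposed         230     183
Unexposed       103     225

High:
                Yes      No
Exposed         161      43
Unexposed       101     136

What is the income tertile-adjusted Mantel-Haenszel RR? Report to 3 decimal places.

2.074

RR_MH = Σ(aᵢ·n₀ᵢ/nᵢ) / Σ(cᵢ·n₁ᵢ/nᵢ), with n₁ᵢ = aᵢ+bᵢ (exposed), n₀ᵢ = cᵢ+dᵢ (unexposed), nᵢ = n₁ᵢ+n₀ᵢ.
Stratum 1 (Low): n₁ = 254, n₀ = 157, n = 411; a·n₀/n = 153·157/411 = 58.4453; c·n₁/n = 24·254/411 = 14.8321
Stratum 2 (Middle): n₁ = 413, n₀ = 328, n = 741; a·n₀/n = 230·328/741 = 101.8084; c·n₁/n = 103·413/741 = 57.4076
Stratum 3 (High): n₁ = 204, n₀ = 237, n = 441; a·n₀/n = 161·237/441 = 86.5238; c·n₁/n = 101·204/441 = 46.7211
RR_MH = (58.4453 + 101.8084 + 86.5238) / (14.8321 + 57.4076 + 46.7211) = 246.7774 / 118.9608 = 2.07444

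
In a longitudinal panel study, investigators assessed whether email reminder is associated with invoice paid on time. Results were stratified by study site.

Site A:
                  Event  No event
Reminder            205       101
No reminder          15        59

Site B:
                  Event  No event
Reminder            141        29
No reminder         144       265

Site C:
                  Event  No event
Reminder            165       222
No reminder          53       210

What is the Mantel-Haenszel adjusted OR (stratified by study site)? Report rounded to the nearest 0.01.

OR_MH = Σ(aᵢdᵢ/nᵢ) / Σ(bᵢcᵢ/nᵢ), where nᵢ is the stratum total.
Stratum 1 (Site A): n = 380; a·d/n = 205·59/380 = 31.8289; b·c/n = 101·15/380 = 3.9868
Stratum 2 (Site B): n = 579; a·d/n = 141·265/579 = 64.5337; b·c/n = 29·144/579 = 7.2124
Stratum 3 (Site C): n = 650; a·d/n = 165·210/650 = 53.3077; b·c/n = 222·53/650 = 18.1015
OR_MH = (31.8289 + 64.5337 + 53.3077) / (3.9868 + 7.2124 + 18.1015) = 149.6703 / 29.3008 = 5.10806

5.11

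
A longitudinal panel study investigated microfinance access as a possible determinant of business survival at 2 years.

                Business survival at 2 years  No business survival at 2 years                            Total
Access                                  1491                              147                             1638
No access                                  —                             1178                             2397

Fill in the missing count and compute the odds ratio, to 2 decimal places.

9.80

The missing cell is in the unexposed row: 2397 − 1178 = 1219.
So a = 1491, b = 147, c = 1219, d = 1178.
OR = (a·d)/(b·c) = (1491 × 1178) / (147 × 1219) = 1756398 / 179193 = 9.80171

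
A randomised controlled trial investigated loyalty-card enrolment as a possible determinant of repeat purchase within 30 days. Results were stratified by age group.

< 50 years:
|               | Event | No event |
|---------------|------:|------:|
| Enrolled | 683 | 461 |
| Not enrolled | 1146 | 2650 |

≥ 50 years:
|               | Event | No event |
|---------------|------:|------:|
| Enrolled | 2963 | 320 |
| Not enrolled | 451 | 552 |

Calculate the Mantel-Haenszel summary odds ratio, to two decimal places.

OR_MH = Σ(aᵢdᵢ/nᵢ) / Σ(bᵢcᵢ/nᵢ), where nᵢ is the stratum total.
Stratum 1 (< 50 years): n = 4940; a·d/n = 683·2650/4940 = 366.3866; b·c/n = 461·1146/4940 = 106.9445
Stratum 2 (≥ 50 years): n = 4286; a·d/n = 2963·552/4286 = 381.6090; b·c/n = 320·451/4286 = 33.6724
OR_MH = (366.3866 + 381.6090) / (106.9445 + 33.6724) = 747.9956 / 140.6170 = 5.31938

5.32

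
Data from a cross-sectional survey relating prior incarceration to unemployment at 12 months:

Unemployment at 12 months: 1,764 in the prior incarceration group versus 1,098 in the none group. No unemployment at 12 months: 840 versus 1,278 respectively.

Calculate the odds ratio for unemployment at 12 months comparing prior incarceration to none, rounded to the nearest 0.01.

2.44

From the description: a = 1764, b = 840, c = 1098, d = 1278.
OR = (a·d)/(b·c) = (1764 × 1278) / (840 × 1098) = 2254392 / 922320 = 2.44426
The odds of unemployment at 12 months are about 2.44 times as high in the prior incarceration group.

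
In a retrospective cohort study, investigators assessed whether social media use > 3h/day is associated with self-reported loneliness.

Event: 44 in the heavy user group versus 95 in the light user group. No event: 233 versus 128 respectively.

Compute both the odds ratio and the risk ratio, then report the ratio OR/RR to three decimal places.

From the description: a = 44, b = 233, c = 95, d = 128.
OR = (44·128)/(233·95) = 5632/22135 = 0.25444
Risk in exposed = 44/277 = 0.15884; risk in unexposed = 95/223 = 0.42601; RR = 0.37287
OR/RR = 0.25444 / 0.37287 = 0.68238
The outcome is not rare, so the OR lies further from 1 than the RR.

0.682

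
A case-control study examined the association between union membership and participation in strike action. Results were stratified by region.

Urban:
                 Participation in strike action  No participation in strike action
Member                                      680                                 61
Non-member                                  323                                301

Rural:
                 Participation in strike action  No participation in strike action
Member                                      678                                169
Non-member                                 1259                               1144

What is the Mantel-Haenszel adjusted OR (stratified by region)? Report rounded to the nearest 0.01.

OR_MH = Σ(aᵢdᵢ/nᵢ) / Σ(bᵢcᵢ/nᵢ), where nᵢ is the stratum total.
Stratum 1 (Urban): n = 1365; a·d/n = 680·301/1365 = 149.9487; b·c/n = 61·323/1365 = 14.4344
Stratum 2 (Rural): n = 3250; a·d/n = 678·1144/3250 = 238.6560; b·c/n = 169·1259/3250 = 65.4680
OR_MH = (149.9487 + 238.6560) / (14.4344 + 65.4680) = 388.6047 / 79.9024 = 4.86349

4.86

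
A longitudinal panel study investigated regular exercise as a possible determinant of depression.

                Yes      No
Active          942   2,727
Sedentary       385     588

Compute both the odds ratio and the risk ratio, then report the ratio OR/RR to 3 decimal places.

Cells: a = 942, b = 2727, c = 385, d = 588.
OR = (942·588)/(2727·385) = 553896/1049895 = 0.52757
Risk in exposed = 942/3669 = 0.25675; risk in unexposed = 385/973 = 0.39568; RR = 0.64887
OR/RR = 0.52757 / 0.64887 = 0.81307
The outcome is not rare, so the OR lies further from 1 than the RR.

0.813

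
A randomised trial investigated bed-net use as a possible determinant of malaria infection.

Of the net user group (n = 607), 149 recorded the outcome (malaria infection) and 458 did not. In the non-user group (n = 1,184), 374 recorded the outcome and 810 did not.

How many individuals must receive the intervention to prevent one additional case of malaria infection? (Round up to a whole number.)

Risk in treated group = 149/607 = 0.24547; risk in control = 374/1184 = 0.31588.
Absolute risk reduction = 0.31588 − 0.24547 = 0.07041
NNT = 1 / ARR = 1 / 0.07041 = 14.203 → round up → 15

15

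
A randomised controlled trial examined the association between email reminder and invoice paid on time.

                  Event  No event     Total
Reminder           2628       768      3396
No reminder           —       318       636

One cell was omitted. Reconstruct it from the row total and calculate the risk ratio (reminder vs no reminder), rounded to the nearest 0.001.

1.548

The missing cell is in the unexposed row: 636 − 318 = 318.
So a = 2628, b = 768, c = 318, d = 318.
RR = [a/(a+b)] / [c/(c+d)] = (2628/3396) / (318/636) = 0.77385/0.50000 = 1.54770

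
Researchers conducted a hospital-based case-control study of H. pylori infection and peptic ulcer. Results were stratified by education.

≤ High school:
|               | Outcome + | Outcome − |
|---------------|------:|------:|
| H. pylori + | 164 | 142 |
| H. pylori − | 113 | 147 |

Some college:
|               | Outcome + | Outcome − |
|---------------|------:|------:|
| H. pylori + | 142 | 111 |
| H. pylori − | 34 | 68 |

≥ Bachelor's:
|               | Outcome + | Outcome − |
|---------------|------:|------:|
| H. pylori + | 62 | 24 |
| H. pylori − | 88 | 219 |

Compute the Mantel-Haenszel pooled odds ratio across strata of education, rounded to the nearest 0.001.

OR_MH = Σ(aᵢdᵢ/nᵢ) / Σ(bᵢcᵢ/nᵢ), where nᵢ is the stratum total.
Stratum 1 (≤ High school): n = 566; a·d/n = 164·147/566 = 42.5936; b·c/n = 142·113/566 = 28.3498
Stratum 2 (Some college): n = 355; a·d/n = 142·68/355 = 27.2000; b·c/n = 111·34/355 = 10.6310
Stratum 3 (≥ Bachelor's): n = 393; a·d/n = 62·219/393 = 34.5496; b·c/n = 24·88/393 = 5.3740
OR_MH = (42.5936 + 27.2000 + 34.5496) / (28.3498 + 10.6310 + 5.3740) = 104.3433 / 44.3549 = 2.35247

2.352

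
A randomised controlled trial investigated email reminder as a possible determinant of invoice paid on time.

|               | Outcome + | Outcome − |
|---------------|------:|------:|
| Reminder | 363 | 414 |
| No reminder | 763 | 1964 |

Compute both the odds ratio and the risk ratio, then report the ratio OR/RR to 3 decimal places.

1.352

Cells: a = 363, b = 414, c = 763, d = 1964.
OR = (363·1964)/(414·763) = 712932/315882 = 2.25696
Risk in exposed = 363/777 = 0.46718; risk in unexposed = 763/2727 = 0.27979; RR = 1.66973
OR/RR = 2.25696 / 1.66973 = 1.35169
The outcome is not rare, so the OR lies further from 1 than the RR.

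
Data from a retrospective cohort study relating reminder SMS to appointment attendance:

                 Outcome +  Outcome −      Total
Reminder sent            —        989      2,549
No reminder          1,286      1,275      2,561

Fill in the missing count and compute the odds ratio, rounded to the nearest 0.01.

The missing cell is in the exposed row: 2549 − 989 = 1560.
So a = 1560, b = 989, c = 1286, d = 1275.
OR = (a·d)/(b·c) = (1560 × 1275) / (989 × 1286) = 1989000 / 1271854 = 1.56386

1.56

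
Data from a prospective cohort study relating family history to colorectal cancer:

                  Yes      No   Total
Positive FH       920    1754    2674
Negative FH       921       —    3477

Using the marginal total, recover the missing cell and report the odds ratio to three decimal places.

1.456

The missing cell is in the unexposed row: 3477 − 921 = 2556.
So a = 920, b = 1754, c = 921, d = 2556.
OR = (a·d)/(b·c) = (920 × 2556) / (1754 × 921) = 2351520 / 1615434 = 1.45566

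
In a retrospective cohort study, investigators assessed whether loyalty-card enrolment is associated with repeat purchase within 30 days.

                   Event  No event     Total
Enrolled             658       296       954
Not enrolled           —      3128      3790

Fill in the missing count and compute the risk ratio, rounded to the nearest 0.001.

3.949

The missing cell is in the unexposed row: 3790 − 3128 = 662.
So a = 658, b = 296, c = 662, d = 3128.
RR = [a/(a+b)] / [c/(c+d)] = (658/954) / (662/3790) = 0.68973/0.17467 = 3.94874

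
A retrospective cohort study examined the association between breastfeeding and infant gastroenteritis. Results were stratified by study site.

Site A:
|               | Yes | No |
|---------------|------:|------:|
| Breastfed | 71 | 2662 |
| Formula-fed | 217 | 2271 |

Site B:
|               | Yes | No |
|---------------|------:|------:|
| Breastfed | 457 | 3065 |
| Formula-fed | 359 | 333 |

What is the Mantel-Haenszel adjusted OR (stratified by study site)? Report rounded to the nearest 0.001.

0.180

OR_MH = Σ(aᵢdᵢ/nᵢ) / Σ(bᵢcᵢ/nᵢ), where nᵢ is the stratum total.
Stratum 1 (Site A): n = 5221; a·d/n = 71·2271/5221 = 30.8832; b·c/n = 2662·217/5221 = 110.6405
Stratum 2 (Site B): n = 4214; a·d/n = 457·333/4214 = 36.1132; b·c/n = 3065·359/4214 = 261.1141
OR_MH = (30.8832 + 36.1132) / (110.6405 + 261.1141) = 66.9964 / 371.7546 = 0.18022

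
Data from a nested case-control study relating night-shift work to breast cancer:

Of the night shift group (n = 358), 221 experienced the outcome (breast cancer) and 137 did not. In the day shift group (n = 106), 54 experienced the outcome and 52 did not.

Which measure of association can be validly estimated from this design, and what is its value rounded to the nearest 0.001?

From the description: a = 221, b = 137, c = 54, d = 52.
This is a nested case-control study: participants were sampled on outcome status, so risks in the source population cannot be estimated directly — relative risk is not valid here. The odds ratio is the appropriate measure.
OR = (a·d)/(b·c) = (221 × 52) / (137 × 54) = 11492 / 7398 = 1.55339

1.553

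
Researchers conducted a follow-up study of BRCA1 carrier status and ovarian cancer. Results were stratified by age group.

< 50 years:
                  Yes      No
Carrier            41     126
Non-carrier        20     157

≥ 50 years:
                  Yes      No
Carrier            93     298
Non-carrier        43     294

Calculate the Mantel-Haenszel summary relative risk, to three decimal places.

1.955

RR_MH = Σ(aᵢ·n₀ᵢ/nᵢ) / Σ(cᵢ·n₁ᵢ/nᵢ), with n₁ᵢ = aᵢ+bᵢ (exposed), n₀ᵢ = cᵢ+dᵢ (unexposed), nᵢ = n₁ᵢ+n₀ᵢ.
Stratum 1 (< 50 years): n₁ = 167, n₀ = 177, n = 344; a·n₀/n = 41·177/344 = 21.0959; c·n₁/n = 20·167/344 = 9.7093
Stratum 2 (≥ 50 years): n₁ = 391, n₀ = 337, n = 728; a·n₀/n = 93·337/728 = 43.0508; c·n₁/n = 43·391/728 = 23.0948
RR_MH = (21.0959 + 43.0508) / (9.7093 + 23.0948) = 64.1468 / 32.8041 = 1.95545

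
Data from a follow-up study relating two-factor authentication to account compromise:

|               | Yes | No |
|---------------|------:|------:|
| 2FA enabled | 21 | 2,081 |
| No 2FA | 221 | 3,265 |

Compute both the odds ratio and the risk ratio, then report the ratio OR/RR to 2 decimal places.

Cells: a = 21, b = 2081, c = 221, d = 3265.
OR = (21·3265)/(2081·221) = 68565/459901 = 0.14909
Risk in exposed = 21/2102 = 0.00999; risk in unexposed = 221/3486 = 0.06340; RR = 0.15759
OR/RR = 0.14909 / 0.15759 = 0.94606
The outcome is rare in both groups, so OR ≈ RR (ratio near 1).

0.95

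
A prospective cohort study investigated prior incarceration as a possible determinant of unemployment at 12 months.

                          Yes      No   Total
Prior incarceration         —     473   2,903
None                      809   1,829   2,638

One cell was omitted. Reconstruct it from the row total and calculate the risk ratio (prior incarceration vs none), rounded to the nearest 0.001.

The missing cell is in the exposed row: 2903 − 473 = 2430.
So a = 2430, b = 473, c = 809, d = 1829.
RR = [a/(a+b)] / [c/(c+d)] = (2430/2903) / (809/2638) = 0.83707/0.30667 = 2.72952

2.730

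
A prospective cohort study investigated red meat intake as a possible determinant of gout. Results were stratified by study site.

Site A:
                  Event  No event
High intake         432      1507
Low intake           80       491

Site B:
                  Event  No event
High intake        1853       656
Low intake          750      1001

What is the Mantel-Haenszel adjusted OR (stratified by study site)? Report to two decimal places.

OR_MH = Σ(aᵢdᵢ/nᵢ) / Σ(bᵢcᵢ/nᵢ), where nᵢ is the stratum total.
Stratum 1 (Site A): n = 2510; a·d/n = 432·491/2510 = 84.5068; b·c/n = 1507·80/2510 = 48.0319
Stratum 2 (Site B): n = 4260; a·d/n = 1853·1001/4260 = 435.4115; b·c/n = 656·750/4260 = 115.4930
OR_MH = (84.5068 + 435.4115) / (48.0319 + 115.4930) = 519.9183 / 163.5248 = 3.17945

3.18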